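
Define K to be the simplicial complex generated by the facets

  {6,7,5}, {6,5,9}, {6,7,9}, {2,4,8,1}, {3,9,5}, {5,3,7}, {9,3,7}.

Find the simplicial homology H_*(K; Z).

H_0 = Z^2,  H_1 = 0,  H_2 = Z,  H_3 = 0.

We work with the vertex ordering 1 < 2 < 3 < 4 < 5 < 6 < 7 < 8 < 9. The simplices of K, each written with vertices in increasing order, are:

  0-simplices (9): [1], [2], [3], [4], [5], [6], [7], [8], [9]
  1-simplices (15): [1,2], [1,4], [1,8], [2,4], [2,8], [3,5], [3,7], [3,9], [4,8], [5,6], [5,7], [5,9], [6,7], [6,9], [7,9]
  2-simplices (10): [1,2,4], [1,2,8], [1,4,8], [2,4,8], [3,5,7], [3,5,9], [3,7,9], [5,6,7], [5,6,9], [6,7,9]
  3-simplices (1): [1,2,4,8]

Hence C_0 ≅ Z^9, C_1 ≅ Z^15, C_2 ≅ Z^10, C_3 ≅ Z^1.

∂_1: C_1 → C_0 maps an edge to its endpoints' difference, ∂[p,q] = q − p.
This gives a 9×15 integer matrix of rank 7; reducing to Smith normal form yields diagonal entries (1,1,1,1,1,1,1).

The boundary map ∂_2: C_2 → C_1 sends each 2-simplex [p,q,r] to [q,r] − [p,r] + [p,q]. For instance
  ∂[1,4,8] = [4,8] − [1,8] + [1,4],
  ∂[1,2,4] = [2,4] − [1,4] + [1,2].
The resulting 15×10 matrix has rank 8, and its Smith normal form has invariant factors (1,1,1,1,1,1,1,1).

∂_3: C_3 → C_2 sends each 3-simplex σ to the alternating sum Σ_i (−1)^i (σ with its i-th vertex removed). For instance
  ∂[1,2,4,8] = [2,4,8] − [1,4,8] + [1,2,8] − [1,2,4].
The resulting 10×1 matrix has rank 1, and its Smith normal form has invariant factors (1).

Computing H_k = (kernel of ∂_k) / (image of ∂_{k+1}):

  H_0: rank C_0 − rank ∂_1 = 9 − 7 = 2, and the invariant factors of ∂_1 are all 1, so H_0 ≅ Z^2.
  H_1: rank ker ∂_1 − rank ∂_2 = (15 − 7) − 8 = 0, and the invariant factors of ∂_2 are all 1, so H_1 ≅ 0.
  H_2: rank ker ∂_2 − rank ∂_3 = (10 − 8) − 1 = 1, and the invariant factors of ∂_3 are all 1, so H_2 ≅ Z.
  H_3: rank ker ∂_3 − rank ∂_4 = (1 − 1) − 0 = 0, and there is no ∂_4, so H_3 ≅ 0.

(K is a triangulation of the disjoint union of the 2-sphere S^2 and the 3-simplex.)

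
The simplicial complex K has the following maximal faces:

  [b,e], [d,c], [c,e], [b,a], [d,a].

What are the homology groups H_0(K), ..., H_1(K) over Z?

Fix the vertex order a < b < c < d < e and write every simplex with vertices in increasing order. Then dim K = 1 and the simplices of K are:

  0-simplices (5): a, b, c, d, e
  1-simplices (5): ab, ad, be, cd, ce

Hence C_0 ≅ Z^5, C_1 ≅ Z^5.

Boundary ∂_1: C_1 → C_0 sends each edge [p,q] (with p < q) to q − p. For instance
  ∂ce = e − c.
The 5×5 boundary matrix has rank 4 and Smith normal form diag(1,1,1,1).

From H_k ≅ ker(∂_k) / im(∂_{k+1}) we obtain:

  H_0: rank C_0 − rank ∂_1 = 5 − 4 = 1, and the invariant factors of ∂_1 are all 1, so H_0 = Z.
  H_1: rank ker ∂_1 − rank ∂_2 = (5 − 4) − 0 = 1, and there is no ∂_2, so H_1 = Z.

(K is a triangulation of the circle S^1.)

H_0 ≅ Z,  H_1 ≅ Z.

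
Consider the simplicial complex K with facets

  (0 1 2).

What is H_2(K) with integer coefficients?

H_2 ≅ 0.

Fix the vertex order 0 < 1 < 2 and write every simplex with vertices in increasing order. Then dim K = 2 and the simplices of K are:

  0-simplices (3): [0], [1], [2]
  1-simplices (3): [0,1], [0,2], [1,2]
  2-simplices (1): [0,1,2]

giving chain groups C_0 ≅ Z^3, C_1 ≅ Z^3, C_2 ≅ Z^1.

Boundary ∂_1: C_1 → C_0 maps an edge to its endpoints' difference, ∂[p,q] = q − p.
This gives a 3×3 integer matrix of rank 2; reducing to Smith normal form yields diagonal entries (1,1).

∂_2: C_2 → C_1 acts by ∂[p,q,r] = [q,r] − [p,r] + [p,q]. For instance
  ∂[0,1,2] = [1,2] − [0,2] + [0,1].
The 3×1 boundary matrix has rank 1 and Smith normal form diag(1).

Reading off H_k = ker ∂_k / im ∂_{k+1}:

  H_2: rank ker ∂_2 − rank ∂_3 = (1 − 1) − 0 = 0, and there is no ∂_3, so H_2 = 0.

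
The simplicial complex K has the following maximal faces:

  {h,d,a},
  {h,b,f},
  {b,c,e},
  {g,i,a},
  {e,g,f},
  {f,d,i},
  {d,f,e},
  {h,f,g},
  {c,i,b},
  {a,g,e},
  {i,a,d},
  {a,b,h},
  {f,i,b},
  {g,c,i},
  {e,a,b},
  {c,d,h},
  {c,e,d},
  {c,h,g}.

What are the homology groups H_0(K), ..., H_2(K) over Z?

Fix the vertex order a < b < c < d < e < f < g < h < i and write every simplex with vertices in increasing order. Then dim K = 2 and the simplices of K are:

  0-simplices (9): a, b, c, d, e, f, g, h, i
  1-simplices (27): ab, ad, ae, ag, ah, ai, bc, be, bf, bh, bi, cd, ce, cg, ch, ci, de, df, dh, di, ef, eg, fg, fh, fi, gh, gi
  2-simplices (18): abe, abh, adh, adi, aeg, agi, bce, bci, bfh, bfi, cde, cdh, cgh, cgi, def, dfi, efg, fgh

so the chain groups are C_0 ≅ Z^9, C_1 ≅ Z^27, C_2 ≅ Z^18.

∂_1: C_1 → C_0 sends each edge [p,q] (with p < q) to q − p. For instance
  ∂bc = c − b.
The 9×27 boundary matrix has rank 8 and Smith normal form diag(1,1,1,1,1,1,1,1).

∂_2: C_2 → C_1 sends each 2-simplex [p,q,r] to [q,r] − [p,r] + [p,q]. For instance
  ∂adh = dh − ah + ad,
  ∂efg = fg − eg + ef.
The resulting 27×18 matrix has rank 17, and its Smith normal form has invariant factors (1,1,1,1,1,1,1,1,1,1,1,1,1,1,1,1,1).

Now H_k = ker ∂_k / im ∂_{k+1}, so:

  H_0: rank C_0 − rank ∂_1 = 9 − 8 = 1, and the invariant factors of ∂_1 are all 1, so H_0 = Z.
  H_1: rank ker ∂_1 − rank ∂_2 = (27 − 8) − 17 = 2, and the invariant factors of ∂_2 are all 1, so H_1 = Z^2.
  H_2: rank ker ∂_2 − rank ∂_3 = (18 − 17) − 0 = 1, and there is no ∂_3, so H_2 = Z.

(K is a triangulation of the torus T^2.)

H_0 = Z,  H_1 = Z^2,  H_2 = Z.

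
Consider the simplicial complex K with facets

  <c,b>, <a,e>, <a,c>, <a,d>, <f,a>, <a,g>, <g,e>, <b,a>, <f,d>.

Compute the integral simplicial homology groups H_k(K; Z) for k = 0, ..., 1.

H_0 = Z,  H_1 = Z^3.

Order the vertices as a < b < c < d < e < f < g. Listing each simplex with vertices in this order, K has dimension 1 with simplices:

  0-simplices (7): a, b, c, d, e, f, g
  1-simplices (9): ab, ac, ad, ae, af, ag, bc, df, eg

giving chain groups C_0 ≅ Z^7, C_1 ≅ Z^9.

The boundary map ∂_1: C_1 → C_0 maps an edge to its endpoints' difference, ∂[p,q] = q − p.
This gives a 7×9 integer matrix of rank 6; reducing to Smith normal form yields diagonal entries (1,1,1,1,1,1).

Computing H_k = (kernel of ∂_k) / (image of ∂_{k+1}):

  H_0: rank C_0 − rank ∂_1 = 7 − 6 = 1, and the invariant factors of ∂_1 are all 1, so H_0 ≅ Z.
  H_1: rank ker ∂_1 − rank ∂_2 = (9 − 6) − 0 = 3, and there is no ∂_2, so H_1 ≅ Z^3.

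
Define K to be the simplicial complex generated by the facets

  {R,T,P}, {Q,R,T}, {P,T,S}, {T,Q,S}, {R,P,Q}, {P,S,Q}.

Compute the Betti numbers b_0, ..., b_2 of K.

Fix the vertex order P < Q < R < S < T and write every simplex with vertices in increasing order. Then dim K = 2 and the simplices of K are:

  0-simplices (5): P, Q, R, S, T
  1-simplices (9): PQ, PR, PS, PT, QR, QS, QT, RT, ST
  2-simplices (6): PQR, PQS, PRT, PST, QRT, QST

giving chain groups C_0 ≅ Z^5, C_1 ≅ Z^9, C_2 ≅ Z^6.

∂_1: C_1 → C_0 is given by ∂[p,q] = [q] − [p].
The resulting 5×9 matrix has rank 4, and its Smith normal form has invariant factors (1,1,1,1).

∂_2: C_2 → C_1 sends each 2-simplex [p,q,r] to [q,r] − [p,r] + [p,q]. For instance
  ∂PQS = QS − PS + PQ,
  ∂QRT = RT − QT + QR.
As a 9×6 matrix over Z this has rank 5, with invariant factors (1,1,1,1,1).

Now H_k = ker ∂_k / im ∂_{k+1}, so:

  H_0: rank C_0 − rank ∂_1 = 5 − 4 = 1, and the invariant factors of ∂_1 are all 1, so H_0 ≅ Z.
  H_1: rank ker ∂_1 − rank ∂_2 = (9 − 4) − 5 = 0, and the invariant factors of ∂_2 are all 1, so H_1 ≅ 0.
  H_2: rank ker ∂_2 − rank ∂_3 = (6 − 5) − 0 = 1, and there is no ∂_3, so H_2 ≅ Z.

(K is a triangulation of the 2-sphere S^2.)

Hence the Betti numbers are b_0 = 1, b_1 = 0, b_2 = 1.

b_0 = 1, b_1 = 0, b_2 = 1.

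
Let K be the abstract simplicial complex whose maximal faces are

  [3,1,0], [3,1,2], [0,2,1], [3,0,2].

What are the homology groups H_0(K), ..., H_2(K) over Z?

H_0 = Z,  H_1 = 0,  H_2 = Z.

Fix the vertex order 0 < 1 < 2 < 3 and write every simplex with vertices in increasing order. Then dim K = 2 and the simplices of K are:

  0-simplices (4): [0], [1], [2], [3]
  1-simplices (6): [0,1], [0,2], [0,3], [1,2], [1,3], [2,3]
  2-simplices (4): [0,1,2], [0,1,3], [0,2,3], [1,2,3]

Hence C_0 ≅ Z^4, C_1 ≅ Z^6, C_2 ≅ Z^4.

∂_1: C_1 → C_0 maps an edge to its endpoints' difference, ∂[p,q] = q − p. For instance
  ∂[0,1] = [1] − [0].
The 4×6 boundary matrix has rank 3 and Smith normal form diag(1,1,1).

∂_2: C_2 → C_1 acts by ∂[p,q,r] = [q,r] − [p,r] + [p,q]. For instance
  ∂[0,2,3] = [2,3] − [0,3] + [0,2],
  ∂[1,2,3] = [2,3] − [1,3] + [1,2].
The resulting 6×4 matrix has rank 3, and its Smith normal form has invariant factors (1,1,1).

From H_k ≅ ker(∂_k) / im(∂_{k+1}) we obtain:

  H_0: rank C_0 − rank ∂_1 = 4 − 3 = 1, and the invariant factors of ∂_1 are all 1, so H_0 = Z.
  H_1: rank ker ∂_1 − rank ∂_2 = (6 − 3) − 3 = 0, and the invariant factors of ∂_2 are all 1, so H_1 = 0.
  H_2: rank ker ∂_2 − rank ∂_3 = (4 − 3) − 0 = 1, and there is no ∂_3, so H_2 = Z.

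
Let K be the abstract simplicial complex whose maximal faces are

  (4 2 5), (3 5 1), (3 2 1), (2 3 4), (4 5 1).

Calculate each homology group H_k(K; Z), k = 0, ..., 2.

Fix the vertex order 1 < 2 < 3 < 4 < 5 and write every simplex with vertices in increasing order. Then dim K = 2 and the simplices of K are:

  0-simplices (5): [1], [2], [3], [4], [5]
  1-simplices (10): [1,2], [1,3], [1,4], [1,5], [2,3], [2,4], [2,5], [3,4], [3,5], [4,5]
  2-simplices (5): [1,2,3], [1,3,5], [1,4,5], [2,3,4], [2,4,5]

giving chain groups C_0 ≅ Z^5, C_1 ≅ Z^10, C_2 ≅ Z^5.

∂_1: C_1 → C_0 is given by ∂[p,q] = [q] − [p].
This gives a 5×10 integer matrix of rank 4; reducing to Smith normal form yields diagonal entries (1,1,1,1).

Boundary ∂_2: C_2 → C_1 sends each 2-simplex [p,q,r] to [q,r] − [p,r] + [p,q]. For instance
  ∂[1,3,5] = [3,5] − [1,5] + [1,3],
  ∂[1,4,5] = [4,5] − [1,5] + [1,4].
As a 10×5 matrix over Z this has rank 5, with invariant factors (1,1,1,1,1).

Reading off H_k = ker ∂_k / im ∂_{k+1}:

  H_0: rank C_0 − rank ∂_1 = 5 − 4 = 1, and the invariant factors of ∂_1 are all 1, so H_0 ≅ Z.
  H_1: rank ker ∂_1 − rank ∂_2 = (10 − 4) − 5 = 1, and the invariant factors of ∂_2 are all 1, so H_1 ≅ Z.
  H_2: rank ker ∂_2 − rank ∂_3 = (5 − 5) − 0 = 0, and there is no ∂_3, so H_2 ≅ 0.

As a check, the Euler characteristic is 5 − 10 + 5 = 0, which agrees with 1 − 1 + 0 = 0.
(K is a triangulation of the Möbius band.)

H_0 = Z,  H_1 = Z,  H_2 = 0.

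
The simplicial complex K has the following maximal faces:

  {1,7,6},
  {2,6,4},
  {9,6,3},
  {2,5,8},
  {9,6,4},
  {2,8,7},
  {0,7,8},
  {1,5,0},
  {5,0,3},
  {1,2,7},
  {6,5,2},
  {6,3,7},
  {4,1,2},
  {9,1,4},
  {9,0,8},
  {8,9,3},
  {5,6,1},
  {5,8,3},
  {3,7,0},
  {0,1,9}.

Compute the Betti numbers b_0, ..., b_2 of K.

b_0 = 1, b_1 = 1, b_2 = 0.

Fix the vertex order 0 < 1 < 2 < 3 < 4 < 5 < 6 < 7 < 8 < 9 and write every simplex with vertices in increasing order. Then dim K = 2 and the simplices of K are:

  0-simplices (10): [0], [1], [2], [3], [4], [5], [6], [7], [8], [9]
  1-simplices (30): (30 of them)
  2-simplices (20): (20 of them)

giving chain groups C_0 ≅ Z^10, C_1 ≅ Z^30, C_2 ≅ Z^20.

Boundary ∂_1: C_1 → C_0 maps an edge to its endpoints' difference, ∂[p,q] = q − p. For instance
  ∂[0,3] = [3] − [0].
The 10×30 boundary matrix has rank 9 and Smith normal form diag(1,1,1,1,1,1,1,1,1).

∂_2: C_2 → C_1 acts by ∂[p,q,r] = [q,r] − [p,r] + [p,q]. For instance
  ∂[2,5,6] = [5,6] − [2,6] + [2,5],
  ∂[3,8,9] = [8,9] − [3,9] + [3,8].
The 30×20 boundary matrix has rank 20 and Smith normal form diag(1,1,1,1,1,1,1,1,1,1,1,1,1,1,1,1,1,1,1,2).

From H_k ≅ ker(∂_k) / im(∂_{k+1}) we obtain:

  H_0: rank C_0 − rank ∂_1 = 10 − 9 = 1, and the invariant factors of ∂_1 are all 1, so H_0 = Z.
  H_1: rank ker ∂_1 − rank ∂_2 = (30 − 9) − 20 = 1, and ∂_2 has invariant factor 2 > 1, so H_1 = Z ⊕ Z/2Z.
  H_2: rank ker ∂_2 − rank ∂_3 = (20 − 20) − 0 = 0, and there is no ∂_3, so H_2 = 0.

As a check, the Euler characteristic is 10 − 30 + 20 = 0, which agrees with 1 − 1 + 0 = 0.
(K is a triangulation of the Klein bottle.)

Hence the Betti numbers are b_0 = 1, b_1 = 1, b_2 = 0.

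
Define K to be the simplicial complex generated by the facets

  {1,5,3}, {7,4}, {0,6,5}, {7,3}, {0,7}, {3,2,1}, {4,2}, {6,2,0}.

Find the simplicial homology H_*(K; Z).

H_0 = Z,  H_1 = Z^3,  H_2 = 0.

Order the vertices as 0 < 1 < 2 < 3 < 4 < 5 < 6 < 7. Listing each simplex with vertices in this order, K has dimension 2 with simplices:

  0-simplices (8): [0], [1], [2], [3], [4], [5], [6], [7]
  1-simplices (14): [0,2], [0,5], [0,6], [0,7], [1,2], [1,3], [1,5], [2,3], [2,4], [2,6], [3,5], [3,7], [4,7], [5,6]
  2-simplices (4): [0,2,6], [0,5,6], [1,2,3], [1,3,5]

so the chain groups are C_0 ≅ Z^8, C_1 ≅ Z^14, C_2 ≅ Z^4.

The boundary map ∂_1: C_1 → C_0 is given by ∂[p,q] = [q] − [p]. For instance
  ∂[1,3] = [3] − [1].
The resulting 8×14 matrix has rank 7, and its Smith normal form has invariant factors (1,1,1,1,1,1,1).

The boundary map ∂_2: C_2 → C_1 maps a triangle to the signed sum of its edges. For instance
  ∂[1,3,5] = [3,5] − [1,5] + [1,3],
  ∂[0,5,6] = [5,6] − [0,6] + [0,5].
This gives a 14×4 integer matrix of rank 4; reducing to Smith normal form yields diagonal entries (1,1,1,1).

Reading off H_k = ker ∂_k / im ∂_{k+1}:

  H_0: rank C_0 − rank ∂_1 = 8 − 7 = 1, and the invariant factors of ∂_1 are all 1, so H_0 ≅ Z.
  H_1: rank ker ∂_1 − rank ∂_2 = (14 − 7) − 4 = 3, and the invariant factors of ∂_2 are all 1, so H_1 ≅ Z^3.
  H_2: rank ker ∂_2 − rank ∂_3 = (4 − 4) − 0 = 0, and there is no ∂_3, so H_2 ≅ 0.

As a check, the Euler characteristic is 8 − 14 + 4 = -2, which agrees with 1 − 3 + 0 = -2.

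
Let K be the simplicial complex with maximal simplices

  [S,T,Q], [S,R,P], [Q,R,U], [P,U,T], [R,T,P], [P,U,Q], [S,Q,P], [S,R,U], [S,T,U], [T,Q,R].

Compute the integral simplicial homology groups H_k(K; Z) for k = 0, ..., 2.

Take the total order P < Q < R < S < T < U on the vertex set. Then K (dimension 2) consists of the simplices:

  0-simplices (6): P, Q, R, S, T, U
  1-simplices (15): PQ, PR, PS, PT, PU, QR, QS, QT, QU, RS, RT, RU, ST, SU, TU
  2-simplices (10): PQS, PQU, PRS, PRT, PTU, QRT, QRU, QST, RSU, STU

Hence C_0 ≅ Z^6, C_1 ≅ Z^15, C_2 ≅ Z^10.

Boundary ∂_1: C_1 → C_0 is given by ∂[p,q] = [q] − [p]. For instance
  ∂PS = S − P.
The 6×15 boundary matrix has rank 5 and Smith normal form diag(1,1,1,1,1).

Boundary ∂_2: C_2 → C_1 sends each 2-simplex [p,q,r] to [q,r] − [p,r] + [p,q]. For instance
  ∂QRT = RT − QT + QR,
  ∂PQU = QU − PU + PQ.
As a 15×10 matrix over Z this has rank 10, with invariant factors (1,1,1,1,1,1,1,1,1,2).

Reading off H_k = ker ∂_k / im ∂_{k+1}:

  H_0: rank C_0 − rank ∂_1 = 6 − 5 = 1, and the invariant factors of ∂_1 are all 1, so H_0 ≅ Z.
  H_1: rank ker ∂_1 − rank ∂_2 = (15 − 5) − 10 = 0, and ∂_2 has invariant factor 2 > 1, so H_1 ≅ Z/2.
  H_2: rank ker ∂_2 − rank ∂_3 = (10 − 10) − 0 = 0, and there is no ∂_3, so H_2 ≅ 0.

H_0 ≅ Z,  H_1 ≅ Z/2,  H_2 = 0.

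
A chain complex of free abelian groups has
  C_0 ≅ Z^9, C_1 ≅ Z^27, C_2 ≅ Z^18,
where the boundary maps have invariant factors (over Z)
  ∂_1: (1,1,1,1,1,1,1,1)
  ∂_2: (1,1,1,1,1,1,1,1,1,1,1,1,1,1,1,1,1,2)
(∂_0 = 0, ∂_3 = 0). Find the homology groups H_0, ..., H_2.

H_0 ≅ Z,  H_1 ≅ Z ⊕ Z/2Z,  H_2 = 0.

H_0: b_0 = 9 − 0 − 8 = 1; torsion from ∂_1 factors > 1: none. So H_0 ≅ Z.
H_1: b_1 = 27 − 8 − 18 = 1; torsion from ∂_2 factors > 1: [2]. So H_1 ≅ Z ⊕ Z/2Z.
H_2: b_2 = 18 − 18 − 0 = 0; torsion from ∂_3 factors > 1: none. So H_2 ≅ 0.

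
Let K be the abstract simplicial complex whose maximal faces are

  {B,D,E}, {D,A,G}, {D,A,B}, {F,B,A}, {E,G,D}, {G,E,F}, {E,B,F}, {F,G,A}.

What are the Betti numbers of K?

K has 6 vertices, 12 edges, 8 triangles.
rank ∂_0 = 0, rank ∂_1 = 5 ⇒ b_0 = 6 − 0 − 5 = 1; all invariant factors of ∂_1 are 1 so no torsion. So H_0 = Z.
rank ∂_1 = 5, rank ∂_2 = 7 ⇒ b_1 = 12 − 5 − 7 = 0; all invariant factors of ∂_2 are 1 so no torsion. So H_1 = 0.
rank ∂_2 = 7, rank ∂_3 = 0 ⇒ b_2 = 8 − 7 − 0 = 1. So H_2 = Z.

b_0 = 1, b_1 = 0, b_2 = 1.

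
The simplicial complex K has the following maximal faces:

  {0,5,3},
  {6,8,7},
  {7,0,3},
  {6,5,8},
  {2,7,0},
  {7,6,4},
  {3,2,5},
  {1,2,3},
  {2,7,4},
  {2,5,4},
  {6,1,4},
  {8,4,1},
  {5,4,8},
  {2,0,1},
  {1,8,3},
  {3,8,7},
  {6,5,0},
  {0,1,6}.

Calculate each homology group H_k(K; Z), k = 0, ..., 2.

Order the vertices as 0 < 1 < 2 < 3 < 4 < 5 < 6 < 7 < 8. Listing each simplex with vertices in this order, K has dimension 2 with simplices:

  0-simplices (9): [0], [1], [2], [3], [4], [5], [6], [7], [8]
  1-simplices (27): (27 of them)
  2-simplices (18): [0,1,2], [0,1,6], [0,2,7], [0,3,5], [0,3,7], [0,5,6], [1,2,3], [1,3,8], [1,4,6], [1,4,8], [2,3,5], [2,4,5], [2,4,7], [3,7,8], [4,5,8], [4,6,7], [5,6,8], [6,7,8]

Hence C_0 ≅ Z^9, C_1 ≅ Z^27, C_2 ≅ Z^18.

The boundary map ∂_1: C_1 → C_0 is given by ∂[p,q] = [q] − [p]. For instance
  ∂[2,4] = [4] − [2].
The resulting 9×27 matrix has rank 8, and its Smith normal form has invariant factors (1,1,1,1,1,1,1,1).

The boundary map ∂_2: C_2 → C_1 maps a triangle to the signed sum of its edges. For instance
  ∂[2,4,5] = [4,5] − [2,5] + [2,4],
  ∂[3,7,8] = [7,8] − [3,8] + [3,7].
The 27×18 boundary matrix has rank 18 and Smith normal form diag(1,1,1,1,1,1,1,1,1,1,1,1,1,1,1,1,1,2).

Now H_k = ker ∂_k / im ∂_{k+1}, so:

  H_0: rank C_0 − rank ∂_1 = 9 − 8 = 1, and the invariant factors of ∂_1 are all 1, so H_0 = Z.
  H_1: rank ker ∂_1 − rank ∂_2 = (27 − 8) − 18 = 1, and ∂_2 has invariant factor 2 > 1, so H_1 = Z ⊕ Z/2Z.
  H_2: rank ker ∂_2 − rank ∂_3 = (18 − 18) − 0 = 0, and there is no ∂_3, so H_2 = 0.

As a check, the Euler characteristic is 9 − 27 + 18 = 0, which agrees with 1 − 1 + 0 = 0.

H_0 = Z,  H_1 = Z ⊕ Z/2Z,  H_2 = 0.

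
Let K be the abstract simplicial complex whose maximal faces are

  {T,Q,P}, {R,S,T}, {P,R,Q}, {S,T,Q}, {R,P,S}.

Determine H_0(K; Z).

Fix the vertex order P < Q < R < S < T and write every simplex with vertices in increasing order. Then dim K = 2 and the simplices of K are:

  0-simplices (5): P, Q, R, S, T
  1-simplices (10): PQ, PR, PS, PT, QR, QS, QT, RS, RT, ST
  2-simplices (5): PQR, PQT, PRS, QST, RST

Hence C_0 ≅ Z^5, C_1 ≅ Z^10, C_2 ≅ Z^5.

∂_1: C_1 → C_0 maps an edge to its endpoints' difference, ∂[p,q] = q − p. For instance
  ∂QT = T − Q.
As a 5×10 matrix over Z this has rank 4, with invariant factors (1,1,1,1).

Boundary ∂_2: C_2 → C_1 sends each 2-simplex [p,q,r] to [q,r] − [p,r] + [p,q]. For instance
  ∂PRS = RS − PS + PR,
  ∂PQR = QR − PR + PQ.
The resulting 10×5 matrix has rank 5, and its Smith normal form has invariant factors (1,1,1,1,1).

Computing H_k = (kernel of ∂_k) / (image of ∂_{k+1}):

  H_0: rank C_0 − rank ∂_1 = 5 − 4 = 1, and the invariant factors of ∂_1 are all 1, so H_0 ≅ Z.

H_0 = Z.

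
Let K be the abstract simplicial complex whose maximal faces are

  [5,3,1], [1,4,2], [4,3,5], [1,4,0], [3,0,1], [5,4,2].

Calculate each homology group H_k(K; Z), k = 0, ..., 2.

Order the vertices as 0 < 1 < 2 < 3 < 4 < 5. Listing each simplex with vertices in this order, K has dimension 2 with simplices:

  0-simplices (6): [0], [1], [2], [3], [4], [5]
  1-simplices (12): [0,1], [0,3], [0,4], [1,2], [1,3], [1,4], [1,5], [2,4], [2,5], [3,4], [3,5], [4,5]
  2-simplices (6): [0,1,3], [0,1,4], [1,2,4], [1,3,5], [2,4,5], [3,4,5]

so the chain groups are C_0 ≅ Z^6, C_1 ≅ Z^12, C_2 ≅ Z^6.

∂_1: C_1 → C_0 sends each edge [p,q] (with p < q) to q − p.
As a 6×12 matrix over Z this has rank 5, with invariant factors (1,1,1,1,1).

∂_2: C_2 → C_1 sends each 2-simplex [p,q,r] to [q,r] − [p,r] + [p,q]. For instance
  ∂[2,4,5] = [4,5] − [2,5] + [2,4],
  ∂[0,1,3] = [1,3] − [0,3] + [0,1].
This gives a 12×6 integer matrix of rank 6; reducing to Smith normal form yields diagonal entries (1,1,1,1,1,1).

Computing H_k = (kernel of ∂_k) / (image of ∂_{k+1}):

  H_0: rank C_0 − rank ∂_1 = 6 − 5 = 1, and the invariant factors of ∂_1 are all 1, so H_0 ≅ Z.
  H_1: rank ker ∂_1 − rank ∂_2 = (12 − 5) − 6 = 1, and the invariant factors of ∂_2 are all 1, so H_1 ≅ Z.
  H_2: rank ker ∂_2 − rank ∂_3 = (6 − 6) − 0 = 0, and there is no ∂_3, so H_2 ≅ 0.

H_0 = Z,  H_1 = Z,  H_2 = 0.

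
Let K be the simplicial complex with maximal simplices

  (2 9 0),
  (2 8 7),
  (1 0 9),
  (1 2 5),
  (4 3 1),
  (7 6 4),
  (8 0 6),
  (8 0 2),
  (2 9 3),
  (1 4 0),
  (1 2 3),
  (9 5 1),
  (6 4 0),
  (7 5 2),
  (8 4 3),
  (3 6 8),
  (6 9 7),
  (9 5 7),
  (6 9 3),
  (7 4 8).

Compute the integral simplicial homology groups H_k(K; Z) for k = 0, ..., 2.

Take the total order 0 < 1 < 2 < 3 < 4 < 5 < 6 < 7 < 8 < 9 on the vertex set. Then K (dimension 2) consists of the simplices:

  0-simplices (10): [0], [1], [2], [3], [4], [5], [6], [7], [8], [9]
  1-simplices (30): (30 of them)
  2-simplices (20): (20 of them)

giving chain groups C_0 ≅ Z^10, C_1 ≅ Z^30, C_2 ≅ Z^20.

∂_1: C_1 → C_0 is given by ∂[p,q] = [q] − [p]. For instance
  ∂[4,6] = [6] − [4].
The resulting 10×30 matrix has rank 9, and its Smith normal form has invariant factors (1,1,1,1,1,1,1,1,1).

∂_2: C_2 → C_1 acts by ∂[p,q,r] = [q,r] − [p,r] + [p,q]. For instance
  ∂[3,4,8] = [4,8] − [3,8] + [3,4],
  ∂[0,1,9] = [1,9] − [0,9] + [0,1].
The 30×20 boundary matrix has rank 20 and Smith normal form diag(1,1,1,1,1,1,1,1,1,1,1,1,1,1,1,1,1,1,1,2).

Now H_k = ker ∂_k / im ∂_{k+1}, so:

  H_0: rank C_0 − rank ∂_1 = 10 − 9 = 1, and the invariant factors of ∂_1 are all 1, so H_0 ≅ Z.
  H_1: rank ker ∂_1 − rank ∂_2 = (30 − 9) − 20 = 1, and ∂_2 has invariant factor 2 > 1, so H_1 ≅ Z ⊕ Z_2.
  H_2: rank ker ∂_2 − rank ∂_3 = (20 − 20) − 0 = 0, and there is no ∂_3, so H_2 ≅ 0.

As a check, the Euler characteristic is 10 − 30 + 20 = 0, which agrees with 1 − 1 + 0 = 0.
(K is a triangulation of the Klein bottle.)

H_0 = Z,  H_1 = Z ⊕ Z_2,  H_2 = 0.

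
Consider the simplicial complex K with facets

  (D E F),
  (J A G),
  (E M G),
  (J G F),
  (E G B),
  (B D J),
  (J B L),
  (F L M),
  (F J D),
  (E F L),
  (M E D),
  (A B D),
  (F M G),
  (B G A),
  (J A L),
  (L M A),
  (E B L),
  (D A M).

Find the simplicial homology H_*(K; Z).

We work with the vertex ordering A < B < D < E < F < G < J < L < M. The simplices of K, each written with vertices in increasing order, are:

  0-simplices (9): A, B, D, E, F, G, J, L, M
  1-simplices (27): AB, AD, AG, AJ, AL, AM, BD, BE, BG, BJ, BL, DE, DF, DJ, DM, EF, EG, EL, EM, FG, FJ, FL, FM, GJ, GM, JL, LM
  2-simplices (18): ABD, ABG, ADM, AGJ, AJL, ALM, BDJ, BEG, BEL, BJL, DEF, DEM, DFJ, EFL, EGM, FGJ, FGM, FLM

Hence C_0 ≅ Z^9, C_1 ≅ Z^27, C_2 ≅ Z^18.

∂_1: C_1 → C_0 maps an edge to its endpoints' difference, ∂[p,q] = q − p. For instance
  ∂EF = F − E.
This gives a 9×27 integer matrix of rank 8; reducing to Smith normal form yields diagonal entries (1,1,1,1,1,1,1,1).

Boundary ∂_2: C_2 → C_1 maps a triangle to the signed sum of its edges. For instance
  ∂EFL = FL − EL + EF,
  ∂DEM = EM − DM + DE.
This gives a 27×18 integer matrix of rank 18; reducing to Smith normal form yields diagonal entries (1,1,1,1,1,1,1,1,1,1,1,1,1,1,1,1,1,2).

From H_k ≅ ker(∂_k) / im(∂_{k+1}) we obtain:

  H_0: rank C_0 − rank ∂_1 = 9 − 8 = 1, and the invariant factors of ∂_1 are all 1, so H_0 ≅ Z.
  H_1: rank ker ∂_1 − rank ∂_2 = (27 − 8) − 18 = 1, and ∂_2 has invariant factor 2 > 1, so H_1 ≅ Z ⊕ Z/2Z.
  H_2: rank ker ∂_2 − rank ∂_3 = (18 − 18) − 0 = 0, and there is no ∂_3, so H_2 ≅ 0.

H_0 = Z,  H_1 = Z ⊕ Z/2Z,  H_2 = 0.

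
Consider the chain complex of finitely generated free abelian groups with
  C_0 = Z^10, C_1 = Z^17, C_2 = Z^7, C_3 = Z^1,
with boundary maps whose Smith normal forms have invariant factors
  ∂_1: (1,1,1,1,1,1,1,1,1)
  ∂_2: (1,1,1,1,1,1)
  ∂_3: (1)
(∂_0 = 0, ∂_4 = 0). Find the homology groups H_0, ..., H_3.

H_0 ≅ Z,  H_1 ≅ Z^2,  H_2 = 0,  H_3 = 0.

H_0: b_0 = 10 − 0 − 9 = 1; torsion from ∂_1 factors > 1: none. So H_0 ≅ Z.
H_1: b_1 = 17 − 9 − 6 = 2; torsion from ∂_2 factors > 1: none. So H_1 ≅ Z^2.
H_2: b_2 = 7 − 6 − 1 = 0; torsion from ∂_3 factors > 1: none. So H_2 ≅ 0.
H_3: b_3 = 1 − 1 − 0 = 0; torsion from ∂_4 factors > 1: none. So H_3 ≅ 0.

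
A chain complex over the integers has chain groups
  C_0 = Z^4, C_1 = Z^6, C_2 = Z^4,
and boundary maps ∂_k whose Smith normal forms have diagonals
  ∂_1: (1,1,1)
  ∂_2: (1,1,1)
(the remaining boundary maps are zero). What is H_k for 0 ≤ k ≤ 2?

H_0: b_0 = 4 − 0 − 3 = 1; torsion from ∂_1 factors > 1: none. So H_0 = Z.
H_1: b_1 = 6 − 3 − 3 = 0; torsion from ∂_2 factors > 1: none. So H_1 = 0.
H_2: b_2 = 4 − 3 − 0 = 1; torsion from ∂_3 factors > 1: none. So H_2 = Z.

H_0 = Z,  H_1 = 0,  H_2 = Z.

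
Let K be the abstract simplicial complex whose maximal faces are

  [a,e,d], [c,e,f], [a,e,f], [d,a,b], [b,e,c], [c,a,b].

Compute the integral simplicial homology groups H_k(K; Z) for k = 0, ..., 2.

H_0 ≅ Z,  H_1 ≅ Z,  H_2 = 0.

K has 6 vertices, 12 edges, 6 triangles.
rank ∂_0 = 0, rank ∂_1 = 5 ⇒ b_0 = 6 − 0 − 5 = 1; all invariant factors of ∂_1 are 1 so no torsion. So H_0 ≅ Z.
rank ∂_1 = 5, rank ∂_2 = 6 ⇒ b_1 = 12 − 5 − 6 = 1; all invariant factors of ∂_2 are 1 so no torsion. So H_1 ≅ Z.
rank ∂_2 = 6, rank ∂_3 = 0 ⇒ b_2 = 6 − 6 − 0 = 0. So H_2 ≅ 0.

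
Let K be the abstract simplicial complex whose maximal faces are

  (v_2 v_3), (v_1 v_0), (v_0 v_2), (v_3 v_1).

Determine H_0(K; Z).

H_0 = Z.

Take the total order v_0 < v_1 < v_2 < v_3 on the vertex set. Then K (dimension 1) consists of the simplices:

  0-simplices (4): [v_0], [v_1], [v_2], [v_3]
  1-simplices (4): [v_0,v_1], [v_0,v_2], [v_1,v_3], [v_2,v_3]

giving chain groups C_0 ≅ Z^4, C_1 ≅ Z^4.

Boundary ∂_1: C_1 → C_0 sends each edge [p,q] (with p < q) to q − p. For instance
  ∂[v_0,v_1] = [v_1] − [v_0].
The 4×4 boundary matrix has rank 3 and Smith normal form diag(1,1,1).

Now H_k = ker ∂_k / im ∂_{k+1}, so:

  H_0: rank C_0 − rank ∂_1 = 4 − 3 = 1, and the invariant factors of ∂_1 are all 1, so H_0 = Z.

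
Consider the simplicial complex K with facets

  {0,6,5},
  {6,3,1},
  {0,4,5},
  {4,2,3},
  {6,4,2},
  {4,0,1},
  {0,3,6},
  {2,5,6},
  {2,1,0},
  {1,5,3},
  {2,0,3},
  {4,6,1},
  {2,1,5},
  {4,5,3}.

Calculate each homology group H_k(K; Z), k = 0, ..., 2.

H_0 ≅ Z,  H_1 ≅ Z^2,  H_2 ≅ Z.

K has 7 vertices, 21 edges, 14 triangles.
rank ∂_0 = 0, rank ∂_1 = 6 ⇒ b_0 = 7 − 0 − 6 = 1; all invariant factors of ∂_1 are 1 so no torsion. So H_0 = Z.
rank ∂_1 = 6, rank ∂_2 = 13 ⇒ b_1 = 21 − 6 − 13 = 2; all invariant factors of ∂_2 are 1 so no torsion. So H_1 = Z^2.
rank ∂_2 = 13, rank ∂_3 = 0 ⇒ b_2 = 14 − 13 − 0 = 1. So H_2 = Z.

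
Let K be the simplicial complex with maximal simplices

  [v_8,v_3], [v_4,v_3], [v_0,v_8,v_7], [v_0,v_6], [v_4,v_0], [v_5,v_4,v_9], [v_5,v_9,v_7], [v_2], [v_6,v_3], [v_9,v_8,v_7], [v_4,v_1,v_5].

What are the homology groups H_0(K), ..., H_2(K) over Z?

Fix the vertex order v_0 < v_1 < v_2 < v_3 < v_4 < v_5 < v_6 < v_7 < v_8 < v_9 and write every simplex with vertices in increasing order. Then dim K = 2 and the simplices of K are:

  0-simplices (10): [v_0], [v_1], [v_2], [v_3], [v_4], [v_5], [v_6], [v_7], [v_8], [v_9]
  1-simplices (16): (16 of them)
  2-simplices (5): [v_0,v_7,v_8], [v_1,v_4,v_5], [v_4,v_5,v_9], [v_5,v_7,v_9], [v_7,v_8,v_9]

Hence C_0 ≅ Z^10, C_1 ≅ Z^16, C_2 ≅ Z^5.

Boundary ∂_1: C_1 → C_0 sends each edge [p,q] (with p < q) to q − p.
As a 10×16 matrix over Z this has rank 8, with invariant factors (1,1,1,1,1,1,1,1).

∂_2: C_2 → C_1 acts by ∂[p,q,r] = [q,r] − [p,r] + [p,q]. For instance
  ∂[v_7,v_8,v_9] = [v_8,v_9] − [v_7,v_9] + [v_7,v_8],
  ∂[v_4,v_5,v_9] = [v_5,v_9] − [v_4,v_9] + [v_4,v_5].
The 16×5 boundary matrix has rank 5 and Smith normal form diag(1,1,1,1,1).

From H_k ≅ ker(∂_k) / im(∂_{k+1}) we obtain:

  H_0: rank C_0 − rank ∂_1 = 10 − 8 = 2, and the invariant factors of ∂_1 are all 1, so H_0 = Z^2.
  H_1: rank ker ∂_1 − rank ∂_2 = (16 − 8) − 5 = 3, and the invariant factors of ∂_2 are all 1, so H_1 = Z^3.
  H_2: rank ker ∂_2 − rank ∂_3 = (5 − 5) − 0 = 0, and there is no ∂_3, so H_2 = 0.

As a check, the Euler characteristic is 10 − 16 + 5 = -1, which agrees with 2 − 3 + 0 = -1.

H_0 ≅ Z^2,  H_1 ≅ Z^3,  H_2 = 0.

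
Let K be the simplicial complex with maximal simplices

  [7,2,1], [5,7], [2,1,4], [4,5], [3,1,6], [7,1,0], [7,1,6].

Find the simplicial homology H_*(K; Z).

Fix the vertex order 0 < 1 < 2 < 3 < 4 < 5 < 6 < 7 and write every simplex with vertices in increasing order. Then dim K = 2 and the simplices of K are:

  0-simplices (8): [0], [1], [2], [3], [4], [5], [6], [7]
  1-simplices (13): [0,1], [0,7], [1,2], [1,3], [1,4], [1,6], [1,7], [2,4], [2,7], [3,6], [4,5], [5,7], [6,7]
  2-simplices (5): [0,1,7], [1,2,4], [1,2,7], [1,3,6], [1,6,7]

Hence C_0 ≅ Z^8, C_1 ≅ Z^13, C_2 ≅ Z^5.

Boundary ∂_1: C_1 → C_0 is given by ∂[p,q] = [q] − [p].
The resulting 8×13 matrix has rank 7, and its Smith normal form has invariant factors (1,1,1,1,1,1,1).

The boundary map ∂_2: C_2 → C_1 sends each 2-simplex [p,q,r] to [q,r] − [p,r] + [p,q]. For instance
  ∂[0,1,7] = [1,7] − [0,7] + [0,1],
  ∂[1,2,7] = [2,7] − [1,7] + [1,2].
The 13×5 boundary matrix has rank 5 and Smith normal form diag(1,1,1,1,1).

Now H_k = ker ∂_k / im ∂_{k+1}, so:

  H_0: rank C_0 − rank ∂_1 = 8 − 7 = 1, and the invariant factors of ∂_1 are all 1, so H_0 = Z.
  H_1: rank ker ∂_1 − rank ∂_2 = (13 − 7) − 5 = 1, and the invariant factors of ∂_2 are all 1, so H_1 = Z.
  H_2: rank ker ∂_2 − rank ∂_3 = (5 − 5) − 0 = 0, and there is no ∂_3, so H_2 = 0.

H_0 ≅ Z,  H_1 ≅ Z,  H_2 = 0.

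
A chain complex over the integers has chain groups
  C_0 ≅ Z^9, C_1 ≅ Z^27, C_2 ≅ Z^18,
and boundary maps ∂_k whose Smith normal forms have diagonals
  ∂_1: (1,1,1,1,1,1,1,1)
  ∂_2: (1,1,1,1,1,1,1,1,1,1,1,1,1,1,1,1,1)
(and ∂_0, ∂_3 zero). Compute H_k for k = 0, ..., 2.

H_0 = Z,  H_1 = Z^2,  H_2 = Z.

H_0: b_0 = 9 − 0 − 8 = 1; torsion from ∂_1 factors > 1: none. So H_0 = Z.
H_1: b_1 = 27 − 8 − 17 = 2; torsion from ∂_2 factors > 1: none. So H_1 = Z^2.
H_2: b_2 = 18 − 17 − 0 = 1; torsion from ∂_3 factors > 1: none. So H_2 = Z.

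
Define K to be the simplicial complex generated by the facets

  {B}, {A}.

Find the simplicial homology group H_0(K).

H_0 = Z^2.

K has 2 vertices.
rank ∂_0 = 0, rank ∂_1 = 0 ⇒ b_0 = 2 − 0 − 0 = 2. So H_0 = Z^2.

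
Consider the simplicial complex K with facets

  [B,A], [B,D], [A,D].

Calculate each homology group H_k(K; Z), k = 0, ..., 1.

Order the vertices as A < B < D. Listing each simplex with vertices in this order, K has dimension 1 with simplices:

  0-simplices (3): A, B, D
  1-simplices (3): AB, AD, BD

Hence C_0 ≅ Z^3, C_1 ≅ Z^3.

The boundary map ∂_1: C_1 → C_0 maps an edge to its endpoints' difference, ∂[p,q] = q − p. For instance
  ∂AB = B − A.
This gives a 3×3 integer matrix of rank 2; reducing to Smith normal form yields diagonal entries (1,1).

Computing H_k = (kernel of ∂_k) / (image of ∂_{k+1}):

  H_0: rank C_0 − rank ∂_1 = 3 − 2 = 1, and the invariant factors of ∂_1 are all 1, so H_0 = Z.
  H_1: rank ker ∂_1 − rank ∂_2 = (3 − 2) − 0 = 1, and there is no ∂_2, so H_1 = Z.

As a check, the Euler characteristic is 3 − 3 = 0, which agrees with 1 − 1 = 0.
(K is a triangulation of the circle S^1.)

H_0 = Z,  H_1 = Z.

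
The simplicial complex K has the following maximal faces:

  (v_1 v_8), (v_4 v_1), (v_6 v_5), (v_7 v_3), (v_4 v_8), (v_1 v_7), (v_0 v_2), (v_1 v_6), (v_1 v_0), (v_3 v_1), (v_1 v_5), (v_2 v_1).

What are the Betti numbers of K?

b_0 = 1, b_1 = 4.

We work with the vertex ordering v_0 < v_1 < v_2 < v_3 < v_4 < v_5 < v_6 < v_7 < v_8. The simplices of K, each written with vertices in increasing order, are:

  0-simplices (9): [v_0], [v_1], [v_2], [v_3], [v_4], [v_5], [v_6], [v_7], [v_8]
  1-simplices (12): [v_0,v_1], [v_0,v_2], [v_1,v_2], [v_1,v_3], [v_1,v_4], [v_1,v_5], [v_1,v_6], [v_1,v_7], [v_1,v_8], [v_3,v_7], [v_4,v_8], [v_5,v_6]

giving chain groups C_0 ≅ Z^9, C_1 ≅ Z^12.

∂_1: C_1 → C_0 sends each edge [p,q] (with p < q) to q − p. For instance
  ∂[v_1,v_8] = [v_8] − [v_1].
The 9×12 boundary matrix has rank 8 and Smith normal form diag(1,1,1,1,1,1,1,1).

Computing H_k = (kernel of ∂_k) / (image of ∂_{k+1}):

  H_0: rank C_0 − rank ∂_1 = 9 − 8 = 1, and the invariant factors of ∂_1 are all 1, so H_0 = Z.
  H_1: rank ker ∂_1 − rank ∂_2 = (12 − 8) − 0 = 4, and there is no ∂_2, so H_1 = Z^4.

(K is a triangulation of a wedge of 4 circles.)

Hence the Betti numbers are b_0 = 1, b_1 = 4.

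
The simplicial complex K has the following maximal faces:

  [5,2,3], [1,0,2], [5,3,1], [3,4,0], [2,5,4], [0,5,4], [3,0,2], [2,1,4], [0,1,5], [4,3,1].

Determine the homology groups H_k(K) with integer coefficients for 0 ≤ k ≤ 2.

H_0 ≅ Z,  H_1 ≅ Z/2,  H_2 = 0.

Take the total order 0 < 1 < 2 < 3 < 4 < 5 on the vertex set. Then K (dimension 2) consists of the simplices:

  0-simplices (6): [0], [1], [2], [3], [4], [5]
  1-simplices (15): [0,1], [0,2], [0,3], [0,4], [0,5], [1,2], [1,3], [1,4], [1,5], [2,3], [2,4], [2,5], [3,4], [3,5], [4,5]
  2-simplices (10): [0,1,2], [0,1,5], [0,2,3], [0,3,4], [0,4,5], [1,2,4], [1,3,4], [1,3,5], [2,3,5], [2,4,5]

Hence C_0 ≅ Z^6, C_1 ≅ Z^15, C_2 ≅ Z^10.

The boundary map ∂_1: C_1 → C_0 sends each edge [p,q] (with p < q) to q − p. For instance
  ∂[2,5] = [5] − [2].
The resulting 6×15 matrix has rank 5, and its Smith normal form has invariant factors (1,1,1,1,1).

Boundary ∂_2: C_2 → C_1 sends each 2-simplex [p,q,r] to [q,r] − [p,r] + [p,q]. For instance
  ∂[0,1,2] = [1,2] − [0,2] + [0,1],
  ∂[1,3,5] = [3,5] − [1,5] + [1,3].
The 15×10 boundary matrix has rank 10 and Smith normal form diag(1,1,1,1,1,1,1,1,1,2).

Reading off H_k = ker ∂_k / im ∂_{k+1}:

  H_0: rank C_0 − rank ∂_1 = 6 − 5 = 1, and the invariant factors of ∂_1 are all 1, so H_0 = Z.
  H_1: rank ker ∂_1 − rank ∂_2 = (15 − 5) − 10 = 0, and ∂_2 has invariant factor 2 > 1, so H_1 = Z/2.
  H_2: rank ker ∂_2 − rank ∂_3 = (10 − 10) − 0 = 0, and there is no ∂_3, so H_2 = 0.

(K is a triangulation of the real projective plane RP^2.)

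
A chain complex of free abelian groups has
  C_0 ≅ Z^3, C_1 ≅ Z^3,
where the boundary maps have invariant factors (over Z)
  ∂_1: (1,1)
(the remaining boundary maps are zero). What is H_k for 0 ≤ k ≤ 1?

H_0: b_0 = 3 − 0 − 2 = 1; torsion from ∂_1 factors > 1: none. So H_0 = Z.
H_1: b_1 = 3 − 2 − 0 = 1; torsion from ∂_2 factors > 1: none. So H_1 = Z.

H_0 = Z,  H_1 = Z.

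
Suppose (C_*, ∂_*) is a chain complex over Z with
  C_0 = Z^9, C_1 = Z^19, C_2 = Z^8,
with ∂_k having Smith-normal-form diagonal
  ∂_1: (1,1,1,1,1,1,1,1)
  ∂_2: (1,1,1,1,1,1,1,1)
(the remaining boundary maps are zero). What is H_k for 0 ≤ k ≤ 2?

H_0: b_0 = 9 − 0 − 8 = 1; torsion from ∂_1 factors > 1: none. So H_0 = Z.
H_1: b_1 = 19 − 8 − 8 = 3; torsion from ∂_2 factors > 1: none. So H_1 = Z^3.
H_2: b_2 = 8 − 8 − 0 = 0; torsion from ∂_3 factors > 1: none. So H_2 = 0.

H_0 = Z,  H_1 = Z^3,  H_2 = 0.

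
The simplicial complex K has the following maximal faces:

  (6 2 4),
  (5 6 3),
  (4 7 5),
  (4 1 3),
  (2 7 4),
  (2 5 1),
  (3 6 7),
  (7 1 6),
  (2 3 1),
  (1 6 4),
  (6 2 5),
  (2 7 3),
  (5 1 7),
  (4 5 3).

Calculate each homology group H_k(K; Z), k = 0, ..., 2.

Take the total order 1 < 2 < 3 < 4 < 5 < 6 < 7 on the vertex set. Then K (dimension 2) consists of the simplices:

  0-simplices (7): [1], [2], [3], [4], [5], [6], [7]
  1-simplices (21): [1,2], [1,3], [1,4], [1,5], [1,6], [1,7], [2,3], [2,4], [2,5], [2,6], [2,7], [3,4], [3,5], [3,6], [3,7], [4,5], [4,6], [4,7], [5,6], [5,7], [6,7]
  2-simplices (14): [1,2,3], [1,2,5], [1,3,4], [1,4,6], [1,5,7], [1,6,7], [2,3,7], [2,4,6], [2,4,7], [2,5,6], [3,4,5], [3,5,6], [3,6,7], [4,5,7]

so the chain groups are C_0 ≅ Z^7, C_1 ≅ Z^21, C_2 ≅ Z^14.

∂_1: C_1 → C_0 sends each edge [p,q] (with p < q) to q − p. For instance
  ∂[5,6] = [6] − [5].
The resulting 7×21 matrix has rank 6, and its Smith normal form has invariant factors (1,1,1,1,1,1).

The boundary map ∂_2: C_2 → C_1 sends each 2-simplex [p,q,r] to [q,r] − [p,r] + [p,q]. For instance
  ∂[1,3,4] = [3,4] − [1,4] + [1,3],
  ∂[2,3,7] = [3,7] − [2,7] + [2,3].
As a 21×14 matrix over Z this has rank 13, with invariant factors (1,1,1,1,1,1,1,1,1,1,1,1,1).

Computing H_k = (kernel of ∂_k) / (image of ∂_{k+1}):

  H_0: rank C_0 − rank ∂_1 = 7 − 6 = 1, and the invariant factors of ∂_1 are all 1, so H_0 = Z.
  H_1: rank ker ∂_1 − rank ∂_2 = (21 − 6) − 13 = 2, and the invariant factors of ∂_2 are all 1, so H_1 = Z^2.
  H_2: rank ker ∂_2 − rank ∂_3 = (14 − 13) − 0 = 1, and there is no ∂_3, so H_2 = Z.

As a check, the Euler characteristic is 7 − 21 + 14 = 0, which agrees with 1 − 2 + 1 = 0.
(K is a triangulation of the torus T^2.)

H_0 ≅ Z,  H_1 ≅ Z^2,  H_2 ≅ Z.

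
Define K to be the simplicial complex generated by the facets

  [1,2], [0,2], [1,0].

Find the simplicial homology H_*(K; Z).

H_0 = Z,  H_1 = Z.

K has 3 vertices, 3 edges.
rank ∂_0 = 0, rank ∂_1 = 2 ⇒ b_0 = 3 − 0 − 2 = 1; all invariant factors of ∂_1 are 1 so no torsion. So H_0 = Z.
rank ∂_1 = 2, rank ∂_2 = 0 ⇒ b_1 = 3 − 2 − 0 = 1. So H_1 = Z.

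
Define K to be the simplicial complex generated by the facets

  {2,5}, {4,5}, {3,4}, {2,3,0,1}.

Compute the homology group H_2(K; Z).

We work with the vertex ordering 0 < 1 < 2 < 3 < 4 < 5. The simplices of K, each written with vertices in increasing order, are:

  0-simplices (6): [0], [1], [2], [3], [4], [5]
  1-simplices (9): [0,1], [0,2], [0,3], [1,2], [1,3], [2,3], [2,5], [3,4], [4,5]
  2-simplices (4): [0,1,2], [0,1,3], [0,2,3], [1,2,3]
  3-simplices (1): [0,1,2,3]

so the chain groups are C_0 ≅ Z^6, C_1 ≅ Z^9, C_2 ≅ Z^4, C_3 ≅ Z^1.

The boundary map ∂_1: C_1 → C_0 sends each edge [p,q] (with p < q) to q − p.
This gives a 6×9 integer matrix of rank 5; reducing to Smith normal form yields diagonal entries (1,1,1,1,1).

Boundary ∂_2: C_2 → C_1 maps a triangle to the signed sum of its edges. For instance
  ∂[0,1,2] = [1,2] − [0,2] + [0,1],
  ∂[0,1,3] = [1,3] − [0,3] + [0,1].
This gives a 9×4 integer matrix of rank 3; reducing to Smith normal form yields diagonal entries (1,1,1).

The boundary map ∂_3: C_3 → C_2 sends each 3-simplex σ to the alternating sum Σ_i (−1)^i (σ with its i-th vertex removed). For instance
  ∂[0,1,2,3] = [1,2,3] − [0,2,3] + [0,1,3] − [0,1,2].
The resulting 4×1 matrix has rank 1, and its Smith normal form has invariant factors (1).

Reading off H_k = ker ∂_k / im ∂_{k+1}:

  H_2: rank ker ∂_2 − rank ∂_3 = (4 − 3) − 1 = 0, and the invariant factors of ∂_3 are all 1, so H_2 ≅ 0.

H_2 = 0.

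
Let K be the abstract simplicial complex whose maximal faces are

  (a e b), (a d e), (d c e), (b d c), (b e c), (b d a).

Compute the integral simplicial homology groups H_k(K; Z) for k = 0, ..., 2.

Fix the vertex order a < b < c < d < e and write every simplex with vertices in increasing order. Then dim K = 2 and the simplices of K are:

  0-simplices (5): a, b, c, d, e
  1-simplices (9): ab, ad, ae, bc, bd, be, cd, ce, de
  2-simplices (6): abd, abe, ade, bcd, bce, cde

Hence C_0 ≅ Z^5, C_1 ≅ Z^9, C_2 ≅ Z^6.

The boundary map ∂_1: C_1 → C_0 maps an edge to its endpoints' difference, ∂[p,q] = q − p. For instance
  ∂ce = e − c.
As a 5×9 matrix over Z this has rank 4, with invariant factors (1,1,1,1).

∂_2: C_2 → C_1 maps a triangle to the signed sum of its edges. For instance
  ∂cde = de − ce + cd,
  ∂bcd = cd − bd + bc.
This gives a 9×6 integer matrix of rank 5; reducing to Smith normal form yields diagonal entries (1,1,1,1,1).

Now H_k = ker ∂_k / im ∂_{k+1}, so:

  H_0: rank C_0 − rank ∂_1 = 5 − 4 = 1, and the invariant factors of ∂_1 are all 1, so H_0 ≅ Z.
  H_1: rank ker ∂_1 − rank ∂_2 = (9 − 4) − 5 = 0, and the invariant factors of ∂_2 are all 1, so H_1 ≅ 0.
  H_2: rank ker ∂_2 − rank ∂_3 = (6 − 5) − 0 = 1, and there is no ∂_3, so H_2 ≅ Z.

As a check, the Euler characteristic is 5 − 9 + 6 = 2, which agrees with 1 − 0 + 1 = 2.
(K is a triangulation of the 2-sphere S^2.)

H_0 = Z,  H_1 = 0,  H_2 = Z.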